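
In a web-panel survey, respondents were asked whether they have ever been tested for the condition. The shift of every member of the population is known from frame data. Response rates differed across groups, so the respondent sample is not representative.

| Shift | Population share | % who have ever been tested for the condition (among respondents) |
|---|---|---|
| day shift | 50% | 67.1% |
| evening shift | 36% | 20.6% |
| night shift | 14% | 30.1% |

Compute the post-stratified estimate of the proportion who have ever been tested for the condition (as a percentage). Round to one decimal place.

45.2%

Weight each group's respondent value by its population share:
  day shift: 0.5 × 67.1 = 33.55
  evening shift: 0.36 × 20.6 = 7.416
  night shift: 0.14 × 30.1 = 4.214
Post-stratified estimate = 45.18 → 45.2%.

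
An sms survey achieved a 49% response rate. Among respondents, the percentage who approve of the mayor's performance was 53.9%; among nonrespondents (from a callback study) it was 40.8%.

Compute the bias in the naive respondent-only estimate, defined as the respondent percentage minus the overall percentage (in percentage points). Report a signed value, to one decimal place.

Nonresponse fraction = 1 − 0.49 = 0.51.
Bias = (nonresponse fraction) × (respondent percentage − nonrespondent percentage)
     = 0.51 × (53.9 − 40.8) = 0.51 × 13.1 = 6.681.

+6.7 percentage points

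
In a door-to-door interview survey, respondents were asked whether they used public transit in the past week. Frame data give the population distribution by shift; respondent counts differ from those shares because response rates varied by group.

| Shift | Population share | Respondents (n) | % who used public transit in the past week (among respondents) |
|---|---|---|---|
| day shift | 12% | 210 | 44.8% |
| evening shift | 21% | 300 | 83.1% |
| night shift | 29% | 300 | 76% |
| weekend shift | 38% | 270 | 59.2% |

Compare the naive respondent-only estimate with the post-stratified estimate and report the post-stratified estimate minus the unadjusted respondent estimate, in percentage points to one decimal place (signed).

-0.3 percentage points

Without adjustment, the pooled respondent share is:
  (210/1080)×44.8 + (300/1080)×83.1 + (300/1080)×76 + (270/1080)×59.2 = 67.7056%
Reweighting by population shift shares:
  0.12×44.8 + 0.21×83.1 + 0.29×76 + 0.38×59.2 = 67.363%
Difference = 67.363 − 67.7056 = -0.3426 pp.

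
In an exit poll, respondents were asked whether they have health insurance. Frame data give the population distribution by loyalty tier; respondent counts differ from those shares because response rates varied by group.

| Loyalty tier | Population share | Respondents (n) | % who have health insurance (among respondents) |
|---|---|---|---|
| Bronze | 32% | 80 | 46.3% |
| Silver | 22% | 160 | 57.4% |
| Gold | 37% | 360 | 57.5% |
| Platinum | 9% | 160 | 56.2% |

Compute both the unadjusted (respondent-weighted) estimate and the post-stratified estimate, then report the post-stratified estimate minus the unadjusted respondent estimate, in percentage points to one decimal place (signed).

-2.2 percentage points

Naive respondent-only estimate (weights = respondent counts):
  (80/760)×46.3 + (160/760)×57.4 + (360/760)×57.5 + (160/760)×56.2 = 56.0263%
Post-stratified estimate weights by population shares:
  0.32×46.3 + 0.22×57.4 + 0.37×57.5 + 0.09×56.2 = 53.777%
Difference = 53.777 − 56.0263 = -2.2493 pp.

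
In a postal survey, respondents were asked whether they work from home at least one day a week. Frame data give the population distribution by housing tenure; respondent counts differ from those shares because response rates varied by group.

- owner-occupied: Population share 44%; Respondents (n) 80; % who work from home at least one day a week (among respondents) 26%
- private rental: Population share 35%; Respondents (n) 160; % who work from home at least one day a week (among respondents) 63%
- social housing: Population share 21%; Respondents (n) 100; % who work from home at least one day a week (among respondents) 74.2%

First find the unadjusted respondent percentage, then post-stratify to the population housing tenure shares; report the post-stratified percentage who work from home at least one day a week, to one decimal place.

Without adjustment, the pooled respondent share is:
  (80/340)×26 + (160/340)×63 + (100/340)×74.2 = 57.5882%
Post-stratifying to population shares instead:
  0.44×26 + 0.35×63 + 0.21×74.2 = 49.072%

49.1%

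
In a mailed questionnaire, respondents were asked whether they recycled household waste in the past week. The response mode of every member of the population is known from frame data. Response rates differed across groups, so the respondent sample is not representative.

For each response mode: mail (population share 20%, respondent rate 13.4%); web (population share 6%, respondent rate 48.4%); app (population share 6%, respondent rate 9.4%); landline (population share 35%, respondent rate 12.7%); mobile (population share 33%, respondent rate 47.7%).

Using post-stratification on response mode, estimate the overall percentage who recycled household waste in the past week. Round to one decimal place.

Post-stratification weights by population share, not respondent share:
  mail: 0.2 × 13.4 = 2.68
  web: 0.06 × 48.4 = 2.904
  app: 0.06 × 9.4 = 0.564
  landline: 0.35 × 12.7 = 4.445
  mobile: 0.33 × 47.7 = 15.741
Post-stratified estimate = 26.334 → 26.3%.

26.3%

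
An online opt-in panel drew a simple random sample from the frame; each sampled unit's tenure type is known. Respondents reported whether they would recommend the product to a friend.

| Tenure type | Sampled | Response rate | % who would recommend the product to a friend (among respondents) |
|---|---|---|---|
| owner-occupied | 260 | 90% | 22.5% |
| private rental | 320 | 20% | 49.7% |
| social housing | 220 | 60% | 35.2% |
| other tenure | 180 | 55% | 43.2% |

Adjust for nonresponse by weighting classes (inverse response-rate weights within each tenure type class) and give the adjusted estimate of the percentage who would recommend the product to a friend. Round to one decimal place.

38.0%

Weighting each respondent by the inverse class response rate inflates each class back to its sampled size, so the class weight is n_sampled:
  owner-occupied: 260 × 22.5 = 5850
  private rental: 320 × 49.7 = 15,904
  social housing: 220 × 35.2 = 7744
  other tenure: 180 × 43.2 = 7776
Adjusted estimate = 37,274 / 980 = 38.0347 → 38.0%.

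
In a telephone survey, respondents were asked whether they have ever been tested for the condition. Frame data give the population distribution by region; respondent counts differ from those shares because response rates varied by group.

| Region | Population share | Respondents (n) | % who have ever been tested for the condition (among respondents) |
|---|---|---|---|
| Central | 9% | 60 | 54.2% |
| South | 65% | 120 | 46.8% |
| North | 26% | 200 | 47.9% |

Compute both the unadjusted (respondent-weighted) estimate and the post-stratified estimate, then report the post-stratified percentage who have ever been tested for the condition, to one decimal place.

Without adjustment, the pooled respondent share is:
  (60/380)×54.2 + (120/380)×46.8 + (200/380)×47.9 = 48.5474%
Reweighting by population region shares:
  0.09×54.2 + 0.65×46.8 + 0.26×47.9 = 47.752%

47.8%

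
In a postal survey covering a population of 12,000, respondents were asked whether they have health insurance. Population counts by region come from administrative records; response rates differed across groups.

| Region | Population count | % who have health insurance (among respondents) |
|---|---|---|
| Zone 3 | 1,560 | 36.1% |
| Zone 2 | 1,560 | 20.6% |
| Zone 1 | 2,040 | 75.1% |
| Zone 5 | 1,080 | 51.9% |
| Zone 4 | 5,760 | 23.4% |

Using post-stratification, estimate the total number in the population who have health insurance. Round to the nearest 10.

4,320

Each cell contributes its population count × the respondent rate:
  Zone 3: 1,560 × 36.1% = 563.16
  Zone 2: 1,560 × 20.6% = 321.36
  Zone 1: 2,040 × 75.1% = 1532.04
  Zone 5: 1,080 × 51.9% = 560.52
  Zone 4: 5,760 × 23.4% = 1347.84
Estimated total = 4324.92 → 4,320.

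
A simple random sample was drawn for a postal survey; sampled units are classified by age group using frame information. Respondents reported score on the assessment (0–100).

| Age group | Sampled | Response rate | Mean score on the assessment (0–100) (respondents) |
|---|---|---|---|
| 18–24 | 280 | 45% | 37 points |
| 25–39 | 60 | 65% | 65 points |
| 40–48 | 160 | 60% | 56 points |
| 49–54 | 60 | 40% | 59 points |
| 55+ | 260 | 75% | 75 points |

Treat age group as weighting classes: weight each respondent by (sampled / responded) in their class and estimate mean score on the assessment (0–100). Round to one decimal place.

56.4

Each respondent's weight = sampled/responded in their class; summing within a class gives n_sampled, so:
  18–24: 280 × 37 = 10,360
  25–39: 60 × 65 = 3900
  40–48: 160 × 56 = 8960
  49–54: 60 × 59 = 3540
  55+: 260 × 75 = 19,500
Adjusted estimate = 46,260 / 820 = 56.4146 → 56.4.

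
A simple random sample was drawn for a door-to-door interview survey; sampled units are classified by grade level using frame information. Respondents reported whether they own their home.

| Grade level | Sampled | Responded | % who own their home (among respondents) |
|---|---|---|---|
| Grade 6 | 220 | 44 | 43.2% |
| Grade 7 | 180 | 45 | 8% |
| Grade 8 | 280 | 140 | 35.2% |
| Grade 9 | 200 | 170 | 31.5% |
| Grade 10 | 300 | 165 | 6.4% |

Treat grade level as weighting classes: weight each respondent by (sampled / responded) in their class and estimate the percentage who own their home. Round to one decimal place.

Class response rates: Grade 6 44/220 = 20%, Grade 7 45/180 = 25%, Grade 8 140/280 = 50%, Grade 9 170/200 = 85%, Grade 10 165/300 = 55%.
With weight = n_sampled/n_responded per class, the weighted class total is n_sampled:
  Grade 6: 220 × 43.2 = 9504
  Grade 7: 180 × 8 = 1440
  Grade 8: 280 × 35.2 = 9856
  Grade 9: 200 × 31.5 = 6300
  Grade 10: 300 × 6.4 = 1920
Adjusted estimate = 29,020 / 1,180 = 24.5932 → 24.6%.

24.6%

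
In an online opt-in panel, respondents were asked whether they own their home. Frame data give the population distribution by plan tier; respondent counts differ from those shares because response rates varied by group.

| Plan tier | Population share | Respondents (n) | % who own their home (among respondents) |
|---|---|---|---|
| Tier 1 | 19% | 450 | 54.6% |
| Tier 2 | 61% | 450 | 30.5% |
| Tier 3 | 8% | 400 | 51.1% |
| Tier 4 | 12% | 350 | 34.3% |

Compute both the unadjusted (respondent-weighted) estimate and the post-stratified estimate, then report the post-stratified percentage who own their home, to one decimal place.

Without adjustment, the pooled respondent share is:
  (450/1650)×54.6 + (450/1650)×30.5 + (400/1650)×51.1 + (350/1650)×34.3 = 42.8727%
Post-stratifying to population shares instead:
  0.19×54.6 + 0.61×30.5 + 0.08×51.1 + 0.12×34.3 = 37.183%

37.2%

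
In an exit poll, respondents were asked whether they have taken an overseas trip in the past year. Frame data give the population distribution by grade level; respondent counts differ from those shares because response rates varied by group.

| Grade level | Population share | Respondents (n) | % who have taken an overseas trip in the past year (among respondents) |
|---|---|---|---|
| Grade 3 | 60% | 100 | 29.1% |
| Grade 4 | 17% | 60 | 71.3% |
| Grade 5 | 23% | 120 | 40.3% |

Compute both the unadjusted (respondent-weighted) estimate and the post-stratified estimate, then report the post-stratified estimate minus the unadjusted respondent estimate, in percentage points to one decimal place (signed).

Naive respondent-only estimate (weights = respondent counts):
  (100/280)×29.1 + (60/280)×71.3 + (120/280)×40.3 = 42.9429%
Post-stratifying to population shares instead:
  0.6×29.1 + 0.17×71.3 + 0.23×40.3 = 38.85%
Difference = 38.85 − 42.9429 = -4.0929 pp.

-4.1 percentage points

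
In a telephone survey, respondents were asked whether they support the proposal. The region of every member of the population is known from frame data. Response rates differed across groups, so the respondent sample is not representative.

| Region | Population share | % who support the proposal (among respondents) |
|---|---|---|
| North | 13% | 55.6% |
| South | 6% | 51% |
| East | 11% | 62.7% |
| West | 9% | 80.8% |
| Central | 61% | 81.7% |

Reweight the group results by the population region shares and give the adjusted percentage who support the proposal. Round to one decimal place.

74.3%

Reweight to the known region distribution:
  North: 0.13 × 55.6 = 7.228
  South: 0.06 × 51 = 3.06
  East: 0.11 × 62.7 = 6.897
  West: 0.09 × 80.8 = 7.272
  Central: 0.61 × 81.7 = 49.837
Post-stratified estimate = 74.294 → 74.3%.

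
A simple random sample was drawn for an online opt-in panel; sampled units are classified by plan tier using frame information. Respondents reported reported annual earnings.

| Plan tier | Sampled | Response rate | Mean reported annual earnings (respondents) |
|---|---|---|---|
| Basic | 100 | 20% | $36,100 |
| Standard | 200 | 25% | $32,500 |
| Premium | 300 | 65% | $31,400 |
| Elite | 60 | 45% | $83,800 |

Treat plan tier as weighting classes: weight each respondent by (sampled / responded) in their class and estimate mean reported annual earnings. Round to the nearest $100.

$37,200

Each respondent's weight = sampled/responded in their class; summing within a class gives n_sampled, so:
  Basic: 100 × 36,100 = 3,610,000
  Standard: 200 × 32,500 = 6,500,000
  Premium: 300 × 31,400 = 9,420,000
  Elite: 60 × 83,800 = 5,028,000
Adjusted estimate = 24,558,000 / 660 = 37209.1 → $37,200.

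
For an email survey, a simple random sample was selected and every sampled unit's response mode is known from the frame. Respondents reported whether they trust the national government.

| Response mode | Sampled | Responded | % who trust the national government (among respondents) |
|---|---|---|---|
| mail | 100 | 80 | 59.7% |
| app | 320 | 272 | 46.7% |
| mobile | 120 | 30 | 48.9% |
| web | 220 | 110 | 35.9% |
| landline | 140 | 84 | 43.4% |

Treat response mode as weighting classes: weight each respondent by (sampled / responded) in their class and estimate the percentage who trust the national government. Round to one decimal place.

45.3%

Class response rates: mail 80/100 = 80%, app 272/320 = 85%, mobile 30/120 = 25%, web 110/220 = 50%, landline 84/140 = 60%.
With weight = n_sampled/n_responded per class, the weighted class total is n_sampled:
  mail: 100 × 59.7 = 5970
  app: 320 × 46.7 = 14,944
  mobile: 120 × 48.9 = 5868
  web: 220 × 35.9 = 7898
  landline: 140 × 43.4 = 6076
Adjusted estimate = 40,756 / 900 = 45.2844 → 45.3%.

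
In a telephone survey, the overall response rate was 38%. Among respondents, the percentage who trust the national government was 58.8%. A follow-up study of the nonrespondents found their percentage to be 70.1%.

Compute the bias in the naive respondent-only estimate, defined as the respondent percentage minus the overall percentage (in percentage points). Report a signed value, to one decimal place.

-7.0 percentage points

Nonresponse fraction = 1 − 0.38 = 0.62.
Bias = (nonresponse fraction) × (respondent percentage − nonrespondent percentage)
     = 0.62 × (58.8 − 70.1) = 0.62 × -11.3 = -7.006.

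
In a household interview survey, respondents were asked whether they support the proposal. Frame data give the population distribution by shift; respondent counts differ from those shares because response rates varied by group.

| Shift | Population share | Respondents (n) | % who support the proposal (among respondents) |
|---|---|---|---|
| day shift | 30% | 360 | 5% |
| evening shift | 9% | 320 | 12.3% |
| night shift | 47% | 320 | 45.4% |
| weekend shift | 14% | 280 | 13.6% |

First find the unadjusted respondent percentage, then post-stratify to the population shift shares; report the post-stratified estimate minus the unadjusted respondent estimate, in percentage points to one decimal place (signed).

Without adjustment, the pooled respondent share is:
  (360/1280)×5 + (320/1280)×12.3 + (320/1280)×45.4 + (280/1280)×13.6 = 18.8062%
Reweighting by population shift shares:
  0.3×5 + 0.09×12.3 + 0.47×45.4 + 0.14×13.6 = 25.849%
Difference = 25.849 − 18.8062 = 7.0427 pp.

+7.0 percentage points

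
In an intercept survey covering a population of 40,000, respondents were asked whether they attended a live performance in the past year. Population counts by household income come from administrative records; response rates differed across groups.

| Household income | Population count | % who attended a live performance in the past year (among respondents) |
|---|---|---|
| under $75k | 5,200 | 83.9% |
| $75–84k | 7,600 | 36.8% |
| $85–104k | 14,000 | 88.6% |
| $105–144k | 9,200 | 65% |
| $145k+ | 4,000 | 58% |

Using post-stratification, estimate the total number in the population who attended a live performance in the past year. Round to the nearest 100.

Estimated count per cell = population count × respondent percentage:
  under $75k: 5,200 × 83.9% = 4362.8
  $75–84k: 7,600 × 36.8% = 2796.8
  $85–104k: 14,000 × 88.6% = 12,404
  $105–144k: 9,200 × 65% = 5980
  $145k+: 4,000 × 58% = 2320
Estimated total = 27863.6 → 27,900.

27,900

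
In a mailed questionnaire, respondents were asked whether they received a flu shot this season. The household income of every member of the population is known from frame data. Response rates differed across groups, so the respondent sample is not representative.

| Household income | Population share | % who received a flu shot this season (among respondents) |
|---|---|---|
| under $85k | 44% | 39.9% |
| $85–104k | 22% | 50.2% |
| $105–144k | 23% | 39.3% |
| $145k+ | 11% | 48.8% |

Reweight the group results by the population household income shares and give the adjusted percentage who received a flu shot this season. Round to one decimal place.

Reweight to the known household income distribution:
  under $85k: 0.44 × 39.9 = 17.556
  $85–104k: 0.22 × 50.2 = 11.044
  $105–144k: 0.23 × 39.3 = 9.039
  $145k+: 0.11 × 48.8 = 5.368
Post-stratified estimate = 43.007 → 43.0%.

43.0%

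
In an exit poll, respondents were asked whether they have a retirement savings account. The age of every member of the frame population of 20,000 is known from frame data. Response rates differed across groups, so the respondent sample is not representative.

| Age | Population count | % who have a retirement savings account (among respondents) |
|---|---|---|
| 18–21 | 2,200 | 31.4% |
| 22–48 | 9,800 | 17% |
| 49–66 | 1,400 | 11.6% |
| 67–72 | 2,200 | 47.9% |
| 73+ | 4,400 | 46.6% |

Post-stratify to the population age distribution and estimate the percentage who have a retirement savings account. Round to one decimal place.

Each cell contributes population-share × respondent value:
  18–21: (2,200/20,000) × 31.4 = 3.454
  22–48: (9,800/20,000) × 17 = 8.33
  49–66: (1,400/20,000) × 11.6 = 0.812
  67–72: (2,200/20,000) × 47.9 = 5.269
  73+: (4,400/20,000) × 46.6 = 10.252
Post-stratified estimate = 28.117 → 28.1%.

28.1%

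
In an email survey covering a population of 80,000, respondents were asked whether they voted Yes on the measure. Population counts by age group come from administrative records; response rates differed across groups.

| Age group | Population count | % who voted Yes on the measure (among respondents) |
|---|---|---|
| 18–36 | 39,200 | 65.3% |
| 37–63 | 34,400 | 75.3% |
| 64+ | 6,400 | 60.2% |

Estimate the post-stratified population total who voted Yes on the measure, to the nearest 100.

55,400

Each cell contributes its population count × the respondent rate:
  18–36: 39,200 × 65.3% = 25597.6
  37–63: 34,400 × 75.3% = 25903.2
  64+: 6,400 × 60.2% = 3852.8
Estimated total = 55353.6 → 55,400.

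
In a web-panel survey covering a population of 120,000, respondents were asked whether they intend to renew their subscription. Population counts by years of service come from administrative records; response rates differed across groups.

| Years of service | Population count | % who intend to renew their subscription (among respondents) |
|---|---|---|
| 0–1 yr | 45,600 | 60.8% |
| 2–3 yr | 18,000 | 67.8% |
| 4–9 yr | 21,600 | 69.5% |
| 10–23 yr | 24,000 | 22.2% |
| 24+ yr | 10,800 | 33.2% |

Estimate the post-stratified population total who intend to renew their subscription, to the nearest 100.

63,900

Estimated count per cell = population count × respondent percentage:
  0–1 yr: 45,600 × 60.8% = 27724.8
  2–3 yr: 18,000 × 67.8% = 12,204
  4–9 yr: 21,600 × 69.5% = 15,012
  10–23 yr: 24,000 × 22.2% = 5328
  24+ yr: 10,800 × 33.2% = 3585.6
Estimated total = 63854.4 → 63,900.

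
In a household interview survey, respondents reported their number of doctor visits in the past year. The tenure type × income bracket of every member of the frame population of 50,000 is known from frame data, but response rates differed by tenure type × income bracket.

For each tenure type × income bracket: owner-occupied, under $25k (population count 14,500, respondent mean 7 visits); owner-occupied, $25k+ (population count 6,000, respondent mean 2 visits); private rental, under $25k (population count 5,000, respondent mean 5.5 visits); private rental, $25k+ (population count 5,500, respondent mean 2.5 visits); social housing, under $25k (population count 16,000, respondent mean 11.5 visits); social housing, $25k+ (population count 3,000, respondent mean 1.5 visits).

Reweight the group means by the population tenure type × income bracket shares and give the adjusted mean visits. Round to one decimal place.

Weight each group's respondent value by its population share:
  owner-occupied, under $25k: (14,500/50,000) × 7 = 2.03
  owner-occupied, $25k+: (6,000/50,000) × 2 = 0.24
  private rental, under $25k: (5,000/50,000) × 5.5 = 0.55
  private rental, $25k+: (5,500/50,000) × 2.5 = 0.275
  social housing, under $25k: (16,000/50,000) × 11.5 = 3.68
  social housing, $25k+: (3,000/50,000) × 1.5 = 0.09
Post-stratified estimate = 6.865 → 6.9.

6.9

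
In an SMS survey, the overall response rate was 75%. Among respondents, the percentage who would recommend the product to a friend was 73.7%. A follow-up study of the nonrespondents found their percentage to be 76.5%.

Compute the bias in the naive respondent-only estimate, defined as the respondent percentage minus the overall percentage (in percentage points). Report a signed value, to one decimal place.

Nonresponse fraction = 1 − 0.75 = 0.25.
Bias = (nonresponse fraction) × (respondent percentage − nonrespondent percentage)
     = 0.25 × (73.7 − 76.5) = 0.25 × -2.8 = -0.7.

-0.7 percentage points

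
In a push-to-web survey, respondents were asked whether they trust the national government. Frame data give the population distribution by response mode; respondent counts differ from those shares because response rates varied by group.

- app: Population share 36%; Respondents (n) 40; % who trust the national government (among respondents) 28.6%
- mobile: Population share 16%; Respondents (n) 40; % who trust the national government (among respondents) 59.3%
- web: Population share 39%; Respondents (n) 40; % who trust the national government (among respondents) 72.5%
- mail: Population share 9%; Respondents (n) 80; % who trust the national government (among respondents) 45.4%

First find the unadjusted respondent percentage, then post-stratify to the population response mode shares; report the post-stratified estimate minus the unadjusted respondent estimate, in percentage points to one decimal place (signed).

Without adjustment, the pooled respondent share is:
  (40/200)×28.6 + (40/200)×59.3 + (40/200)×72.5 + (80/200)×45.4 = 50.24%
Reweighting by population response mode shares:
  0.36×28.6 + 0.16×59.3 + 0.39×72.5 + 0.09×45.4 = 52.145%
Difference = 52.145 − 50.24 = 1.905 pp.

+1.9 percentage points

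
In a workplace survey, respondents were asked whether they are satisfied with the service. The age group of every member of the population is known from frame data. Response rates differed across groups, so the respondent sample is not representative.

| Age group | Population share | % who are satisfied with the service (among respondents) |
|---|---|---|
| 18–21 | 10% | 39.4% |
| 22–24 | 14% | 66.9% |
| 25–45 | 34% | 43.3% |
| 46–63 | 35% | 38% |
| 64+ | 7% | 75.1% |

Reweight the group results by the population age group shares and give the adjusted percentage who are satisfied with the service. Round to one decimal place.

46.6%

Each cell contributes population-share × respondent value:
  18–21: 0.1 × 39.4 = 3.94
  22–24: 0.14 × 66.9 = 9.366
  25–45: 0.34 × 43.3 = 14.722
  46–63: 0.35 × 38 = 13.3
  64+: 0.07 × 75.1 = 5.257
Post-stratified estimate = 46.585 → 46.6%.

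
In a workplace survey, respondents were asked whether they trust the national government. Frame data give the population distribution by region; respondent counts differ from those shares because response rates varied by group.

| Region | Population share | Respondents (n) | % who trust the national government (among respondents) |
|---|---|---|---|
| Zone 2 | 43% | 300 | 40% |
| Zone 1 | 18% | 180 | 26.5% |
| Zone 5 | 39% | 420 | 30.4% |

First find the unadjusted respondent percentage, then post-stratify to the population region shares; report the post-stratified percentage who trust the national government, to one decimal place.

33.8%

Without adjustment, the pooled respondent share is:
  (300/900)×40 + (180/900)×26.5 + (420/900)×30.4 = 32.82%
Reweighting by population region shares:
  0.43×40 + 0.18×26.5 + 0.39×30.4 = 33.826%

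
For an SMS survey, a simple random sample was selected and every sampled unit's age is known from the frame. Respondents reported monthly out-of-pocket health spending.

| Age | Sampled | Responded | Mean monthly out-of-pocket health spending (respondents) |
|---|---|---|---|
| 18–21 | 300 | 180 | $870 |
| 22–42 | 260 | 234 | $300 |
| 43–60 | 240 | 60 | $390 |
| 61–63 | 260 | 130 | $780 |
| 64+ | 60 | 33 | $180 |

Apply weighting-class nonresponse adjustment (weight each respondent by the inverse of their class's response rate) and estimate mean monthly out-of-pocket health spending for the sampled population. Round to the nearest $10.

Response rates by class: 18–21 180/300 = 60%, 22–42 234/260 = 90%, 43–60 60/240 = 25%, 61–63 130/260 = 50%, 64+ 33/60 = 55%.
Inverse-response-rate weighting restores each class to its sampled count, so class totals weight by n_sampled:
  18–21: 300 × 870 = 261,000
  22–42: 260 × 300 = 78,000
  43–60: 240 × 390 = 93,600
  61–63: 260 × 780 = 202,800
  64+: 60 × 180 = 10,800
Adjusted estimate = 646,200 / 1,120 = 576.964 → $580.

$580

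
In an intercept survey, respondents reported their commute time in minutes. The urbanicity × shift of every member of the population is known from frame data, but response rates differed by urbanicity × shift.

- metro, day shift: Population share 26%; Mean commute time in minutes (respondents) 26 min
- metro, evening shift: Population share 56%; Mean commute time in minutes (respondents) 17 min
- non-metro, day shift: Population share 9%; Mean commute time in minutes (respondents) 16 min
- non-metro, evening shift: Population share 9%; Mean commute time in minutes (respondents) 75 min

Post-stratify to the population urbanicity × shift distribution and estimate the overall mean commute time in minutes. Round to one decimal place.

24.5

Reweight to the known urbanicity × shift distribution:
  metro, day shift: 0.26 × 26 = 6.76
  metro, evening shift: 0.56 × 17 = 9.52
  non-metro, day shift: 0.09 × 16 = 1.44
  non-metro, evening shift: 0.09 × 75 = 6.75
Post-stratified estimate = 24.47 → 24.5.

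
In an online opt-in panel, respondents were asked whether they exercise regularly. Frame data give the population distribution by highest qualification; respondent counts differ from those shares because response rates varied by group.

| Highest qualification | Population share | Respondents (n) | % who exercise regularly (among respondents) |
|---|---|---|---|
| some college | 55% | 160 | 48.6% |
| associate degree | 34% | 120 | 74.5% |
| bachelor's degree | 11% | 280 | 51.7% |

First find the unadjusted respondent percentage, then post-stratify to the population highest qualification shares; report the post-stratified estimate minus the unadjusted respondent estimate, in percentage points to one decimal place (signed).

+2.0 percentage points

Without adjustment, the pooled respondent share is:
  (160/560)×48.6 + (120/560)×74.5 + (280/560)×51.7 = 55.7%
Post-stratifying to population shares instead:
  0.55×48.6 + 0.34×74.5 + 0.11×51.7 = 57.747%
Difference = 57.747 − 55.7 = 2.047 pp.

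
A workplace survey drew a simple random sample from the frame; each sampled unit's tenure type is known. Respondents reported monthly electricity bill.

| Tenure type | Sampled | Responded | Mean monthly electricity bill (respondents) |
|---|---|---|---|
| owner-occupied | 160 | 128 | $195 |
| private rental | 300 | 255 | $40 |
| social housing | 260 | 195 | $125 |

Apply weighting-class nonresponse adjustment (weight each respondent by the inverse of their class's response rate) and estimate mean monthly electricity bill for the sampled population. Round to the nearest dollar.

Response rates by class: owner-occupied 128/160 = 80%, private rental 255/300 = 85%, social housing 195/260 = 75%.
With weight = n_sampled/n_responded per class, the weighted class total is n_sampled:
  owner-occupied: 160 × 195 = 31,200
  private rental: 300 × 40 = 12,000
  social housing: 260 × 125 = 32,500
Adjusted estimate = 75,700 / 720 = 105.139 → $105.

$105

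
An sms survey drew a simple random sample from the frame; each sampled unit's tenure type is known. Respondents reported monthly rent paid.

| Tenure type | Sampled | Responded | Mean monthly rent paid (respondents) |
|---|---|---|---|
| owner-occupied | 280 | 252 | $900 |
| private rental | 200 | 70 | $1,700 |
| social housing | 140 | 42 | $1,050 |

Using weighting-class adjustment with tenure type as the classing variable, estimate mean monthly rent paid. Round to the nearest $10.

$1,190

Response rates by class: owner-occupied 252/280 = 90%, private rental 70/200 = 35%, social housing 42/140 = 30%.
Each respondent's weight = sampled/responded in their class; summing within a class gives n_sampled, so:
  owner-occupied: 280 × 900 = 252,000
  private rental: 200 × 1700 = 340,000
  social housing: 140 × 1050 = 147,000
Adjusted estimate = 739,000 / 620 = 1191.94 → $1,190.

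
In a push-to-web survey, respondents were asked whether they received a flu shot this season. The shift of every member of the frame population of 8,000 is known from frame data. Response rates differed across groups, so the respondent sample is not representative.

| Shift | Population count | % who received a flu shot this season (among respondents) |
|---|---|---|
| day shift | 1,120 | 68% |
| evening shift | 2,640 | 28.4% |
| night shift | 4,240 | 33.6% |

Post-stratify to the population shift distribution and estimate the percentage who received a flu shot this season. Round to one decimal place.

36.7%

Post-stratification weights by population share, not respondent share:
  day shift: (1,120/8,000) × 68 = 9.52
  evening shift: (2,640/8,000) × 28.4 = 9.372
  night shift: (4,240/8,000) × 33.6 = 17.808
Post-stratified estimate = 36.7 → 36.7%.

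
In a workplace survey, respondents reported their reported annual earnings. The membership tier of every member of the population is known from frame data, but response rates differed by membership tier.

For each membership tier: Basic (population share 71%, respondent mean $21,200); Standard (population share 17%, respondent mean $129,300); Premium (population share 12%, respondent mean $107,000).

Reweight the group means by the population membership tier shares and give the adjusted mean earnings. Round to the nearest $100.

Reweight to the known membership tier distribution:
  Basic: 0.71 × 21,200 = 15,052
  Standard: 0.17 × 129,300 = 21,981
  Premium: 0.12 × 107,000 = 12,840
Post-stratified estimate = 49,873 → $49,900.

$49,900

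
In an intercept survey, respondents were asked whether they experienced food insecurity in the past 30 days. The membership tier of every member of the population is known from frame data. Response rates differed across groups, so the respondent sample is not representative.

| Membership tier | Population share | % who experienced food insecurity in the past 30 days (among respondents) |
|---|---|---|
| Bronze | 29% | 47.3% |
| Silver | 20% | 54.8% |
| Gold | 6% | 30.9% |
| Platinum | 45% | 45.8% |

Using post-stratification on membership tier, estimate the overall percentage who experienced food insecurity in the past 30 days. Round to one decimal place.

Post-stratification weights by population share, not respondent share:
  Bronze: 0.29 × 47.3 = 13.717
  Silver: 0.2 × 54.8 = 10.96
  Gold: 0.06 × 30.9 = 1.854
  Platinum: 0.45 × 45.8 = 20.61
Post-stratified estimate = 47.141 → 47.1%.

47.1%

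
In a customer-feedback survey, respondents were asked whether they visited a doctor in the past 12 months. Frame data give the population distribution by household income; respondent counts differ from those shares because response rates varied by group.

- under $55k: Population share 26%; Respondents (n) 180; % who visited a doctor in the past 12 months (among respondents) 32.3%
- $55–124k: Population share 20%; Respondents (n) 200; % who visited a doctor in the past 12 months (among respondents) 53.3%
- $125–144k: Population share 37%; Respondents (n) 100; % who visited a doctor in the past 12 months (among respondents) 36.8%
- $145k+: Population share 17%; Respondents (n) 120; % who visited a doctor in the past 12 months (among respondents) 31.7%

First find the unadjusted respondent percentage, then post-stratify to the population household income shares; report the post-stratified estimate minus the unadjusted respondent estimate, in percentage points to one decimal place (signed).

-1.9 percentage points

Naive respondent-only estimate (weights = respondent counts):
  (180/600)×32.3 + (200/600)×53.3 + (100/600)×36.8 + (120/600)×31.7 = 39.93%
Reweighting by population household income shares:
  0.26×32.3 + 0.2×53.3 + 0.37×36.8 + 0.17×31.7 = 38.063%
Difference = 38.063 − 39.93 = -1.867 pp.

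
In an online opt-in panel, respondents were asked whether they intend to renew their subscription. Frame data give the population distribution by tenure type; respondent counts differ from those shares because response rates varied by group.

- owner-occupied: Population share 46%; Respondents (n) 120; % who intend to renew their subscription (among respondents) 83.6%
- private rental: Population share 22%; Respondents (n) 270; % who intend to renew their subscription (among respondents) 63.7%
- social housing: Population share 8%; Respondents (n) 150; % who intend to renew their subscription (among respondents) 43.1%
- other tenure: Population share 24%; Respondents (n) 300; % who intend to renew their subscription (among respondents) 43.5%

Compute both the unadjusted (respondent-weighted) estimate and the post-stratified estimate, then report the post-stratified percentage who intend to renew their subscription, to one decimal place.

Without adjustment, the pooled respondent share is:
  (120/840)×83.6 + (270/840)×63.7 + (150/840)×43.1 + (300/840)×43.5 = 55.65%
Reweighting by population tenure type shares:
  0.46×83.6 + 0.22×63.7 + 0.08×43.1 + 0.24×43.5 = 66.358%

66.4%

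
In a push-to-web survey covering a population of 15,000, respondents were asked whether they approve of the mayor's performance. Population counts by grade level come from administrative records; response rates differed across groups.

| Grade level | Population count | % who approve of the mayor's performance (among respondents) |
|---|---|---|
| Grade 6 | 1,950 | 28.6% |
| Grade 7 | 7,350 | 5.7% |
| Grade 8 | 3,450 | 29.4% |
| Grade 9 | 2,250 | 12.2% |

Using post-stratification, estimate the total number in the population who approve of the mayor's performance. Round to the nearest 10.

Estimated count per cell = population count × respondent percentage:
  Grade 6: 1,950 × 28.6% = 557.7
  Grade 7: 7,350 × 5.7% = 418.95
  Grade 8: 3,450 × 29.4% = 1014.3
  Grade 9: 2,250 × 12.2% = 274.5
Estimated total = 2265.45 → 2,270.

2,270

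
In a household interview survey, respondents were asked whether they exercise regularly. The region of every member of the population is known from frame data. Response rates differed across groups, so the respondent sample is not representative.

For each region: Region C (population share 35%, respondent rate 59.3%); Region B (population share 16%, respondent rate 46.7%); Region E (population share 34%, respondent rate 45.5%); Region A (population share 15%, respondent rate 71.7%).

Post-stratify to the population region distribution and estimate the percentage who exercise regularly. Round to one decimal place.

54.5%

Reweight to the known region distribution:
  Region C: 0.35 × 59.3 = 20.755
  Region B: 0.16 × 46.7 = 7.472
  Region E: 0.34 × 45.5 = 15.47
  Region A: 0.15 × 71.7 = 10.755
Post-stratified estimate = 54.452 → 54.5%.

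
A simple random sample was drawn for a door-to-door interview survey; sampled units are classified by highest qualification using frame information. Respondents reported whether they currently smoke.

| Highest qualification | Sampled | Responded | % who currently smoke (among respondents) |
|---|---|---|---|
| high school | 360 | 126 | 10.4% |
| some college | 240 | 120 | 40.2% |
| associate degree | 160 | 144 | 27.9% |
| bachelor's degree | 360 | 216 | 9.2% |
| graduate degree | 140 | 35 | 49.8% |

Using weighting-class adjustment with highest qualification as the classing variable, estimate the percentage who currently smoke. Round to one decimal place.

Class response rates: high school 126/360 = 35%, some college 120/240 = 50%, associate degree 144/160 = 90%, bachelor's degree 216/360 = 60%, graduate degree 35/140 = 25%.
With weight = n_sampled/n_responded per class, the weighted class total is n_sampled:
  high school: 360 × 10.4 = 3744
  some college: 240 × 40.2 = 9648
  associate degree: 160 × 27.9 = 4464
  bachelor's degree: 360 × 9.2 = 3312
  graduate degree: 140 × 49.8 = 6972
Adjusted estimate = 28,140 / 1,260 = 22.3333 → 22.3%.

22.3%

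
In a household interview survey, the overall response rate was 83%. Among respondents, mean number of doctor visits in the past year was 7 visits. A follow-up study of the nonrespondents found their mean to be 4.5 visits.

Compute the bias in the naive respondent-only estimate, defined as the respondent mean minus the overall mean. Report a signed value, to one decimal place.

+0.4

Nonresponse fraction = 1 − 0.83 = 0.17.
Bias = (nonresponse fraction) × (respondent mean − nonrespondent mean)
     = 0.17 × (7 − 4.5) = 0.17 × 2.5 = 0.425.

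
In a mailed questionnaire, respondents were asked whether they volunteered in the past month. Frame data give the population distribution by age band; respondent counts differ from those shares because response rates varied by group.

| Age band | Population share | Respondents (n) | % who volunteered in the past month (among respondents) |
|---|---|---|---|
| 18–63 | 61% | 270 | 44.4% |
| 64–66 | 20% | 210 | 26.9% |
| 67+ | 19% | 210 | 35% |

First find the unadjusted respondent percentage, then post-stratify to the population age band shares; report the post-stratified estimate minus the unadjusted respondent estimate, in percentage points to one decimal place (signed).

Unadjusted (pooled respondent) estimate weights by respondent counts:
  (270/690)×44.4 + (210/690)×26.9 + (210/690)×35 = 36.213%
Reweighting by population age band shares:
  0.61×44.4 + 0.2×26.9 + 0.19×35 = 39.114%
Difference = 39.114 − 36.213 = 2.901 pp.

+2.9 percentage points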